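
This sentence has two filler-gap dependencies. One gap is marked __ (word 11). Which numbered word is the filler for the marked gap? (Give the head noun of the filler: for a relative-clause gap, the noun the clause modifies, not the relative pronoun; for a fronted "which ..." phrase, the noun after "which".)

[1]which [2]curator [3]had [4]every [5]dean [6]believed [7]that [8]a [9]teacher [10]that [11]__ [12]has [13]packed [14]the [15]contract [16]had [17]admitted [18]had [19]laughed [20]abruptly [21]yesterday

9

The marked gap is inside the relative clause, the subject of "packed".
Its filler is the head noun "teacher" (via "that"), at word 9.
(The other dependency links word 2 to a gap after word 17.)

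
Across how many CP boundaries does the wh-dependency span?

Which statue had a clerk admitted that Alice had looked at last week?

"which statue" is extracted from the PP object of "looked".
Boundaries crossed, outermost first: [that] — 1 in total.

1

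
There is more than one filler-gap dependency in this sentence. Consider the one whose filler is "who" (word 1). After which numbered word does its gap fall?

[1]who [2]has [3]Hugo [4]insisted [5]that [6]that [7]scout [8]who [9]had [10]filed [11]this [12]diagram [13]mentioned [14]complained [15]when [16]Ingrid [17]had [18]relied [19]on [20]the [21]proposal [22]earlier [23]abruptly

The displaced element is "who" (word 1).
It is linked across 2 clause boundaries (that → Ø).
It functions as the subject of "complained", so the gap sits immediately after word 13 ("mentioned").
Base order: Hugo has insisted that that scout who had filed this diagram mentioned that who complained when Ingrid had relied on the proposal earlier abruptly.

13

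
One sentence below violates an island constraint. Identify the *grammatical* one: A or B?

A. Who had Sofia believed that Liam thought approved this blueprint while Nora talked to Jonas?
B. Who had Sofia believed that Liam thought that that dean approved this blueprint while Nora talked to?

A

In B, the wh-phrase is extracted from inside an adjunct island (introduced by "while"), which blocks movement.
In A, the extraction path crosses only that-complement boundaries, which are transparent.
So A is grammatical.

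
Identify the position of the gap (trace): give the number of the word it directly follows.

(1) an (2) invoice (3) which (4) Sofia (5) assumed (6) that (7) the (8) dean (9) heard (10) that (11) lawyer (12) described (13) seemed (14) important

12

The displaced element is "an invoice" (word 2).
It is linked across 2 clause boundaries (that → Ø).
It functions as the direct object of "described", so the gap sits immediately after word 12 ("described").
Base order: Sofia assumed that the dean heard that lawyer described an invoice.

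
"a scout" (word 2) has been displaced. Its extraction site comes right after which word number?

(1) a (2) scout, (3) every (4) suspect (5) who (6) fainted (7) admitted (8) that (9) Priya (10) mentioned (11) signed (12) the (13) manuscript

The displaced element is "a scout" (word 2).
It is linked across 2 clause boundaries (that → Ø).
It functions as the subject of "signed", so the gap sits immediately after word 10 ("mentioned").
Base order: Every suspect who fainted admitted that Priya mentioned that a scout signed the manuscript.

10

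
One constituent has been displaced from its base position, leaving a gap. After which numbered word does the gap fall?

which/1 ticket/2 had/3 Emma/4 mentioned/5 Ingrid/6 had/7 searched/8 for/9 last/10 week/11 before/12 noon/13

9

The displaced element is "which ticket" (word 2).
It is linked across 1 clause boundary (Ø).
It functions as the object of the preposition "for" of "searched", so the gap sits immediately after word 9 ("for").
Base order: Emma had mentioned Ingrid had searched for which ticket last week before noon.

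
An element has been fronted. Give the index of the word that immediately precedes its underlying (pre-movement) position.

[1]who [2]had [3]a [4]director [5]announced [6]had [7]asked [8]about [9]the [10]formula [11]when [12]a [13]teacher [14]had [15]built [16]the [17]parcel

5

The displaced element is "who" (word 1).
It is linked across 1 clause boundary (Ø).
It functions as the subject of "asked", so the gap sits immediately after word 5 ("announced").
Base order: A director had announced that who had asked about the formula when a teacher had built the parcel.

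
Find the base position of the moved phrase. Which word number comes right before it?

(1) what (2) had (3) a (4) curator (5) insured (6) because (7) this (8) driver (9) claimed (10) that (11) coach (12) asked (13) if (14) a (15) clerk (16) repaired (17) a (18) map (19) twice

The displaced element is "what" (word 1).
It functions as the direct object of "insured", so the gap sits immediately after word 5 ("insured").
Base order: A curator had insured what because this driver claimed that coach asked if a clerk repaired a map twice.

5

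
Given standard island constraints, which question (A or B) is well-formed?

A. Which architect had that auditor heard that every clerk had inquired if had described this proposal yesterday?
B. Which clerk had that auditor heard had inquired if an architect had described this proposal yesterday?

In A, the wh-phrase is extracted from inside a wh-island (introduced by "if"), which blocks movement.
In B, the extraction path crosses only that-complement boundaries, which are transparent.
So B is grammatical.

B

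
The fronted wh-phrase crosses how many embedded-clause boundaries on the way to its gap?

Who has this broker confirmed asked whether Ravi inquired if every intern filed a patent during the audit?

"who" is extracted from the subject of "asked".
Boundaries crossed, outermost first: [Ø] — 1 in total.

1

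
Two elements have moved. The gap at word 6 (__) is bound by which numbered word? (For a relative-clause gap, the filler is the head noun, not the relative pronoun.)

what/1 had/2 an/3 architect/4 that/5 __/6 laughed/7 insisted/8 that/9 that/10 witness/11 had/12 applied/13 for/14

4

The marked gap is inside the relative clause, the subject of "laughed".
Its filler is the head noun "architect" (via "that"), at word 4.
(The other dependency links word 1 to a gap after word 14.)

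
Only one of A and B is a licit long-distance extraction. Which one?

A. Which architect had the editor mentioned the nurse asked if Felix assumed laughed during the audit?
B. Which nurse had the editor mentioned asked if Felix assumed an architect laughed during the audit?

In A, the wh-phrase is extracted from inside a wh-island (introduced by "if"), which blocks movement.
In B, the extraction path crosses only that-complement boundaries, which are transparent.
So B is grammatical.

B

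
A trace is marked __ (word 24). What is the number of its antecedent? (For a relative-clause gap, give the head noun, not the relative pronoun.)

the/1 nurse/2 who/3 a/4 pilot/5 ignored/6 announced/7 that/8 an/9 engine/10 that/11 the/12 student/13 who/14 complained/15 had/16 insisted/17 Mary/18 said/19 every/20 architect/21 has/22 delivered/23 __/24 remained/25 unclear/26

10

The gap at 24 is the object of "delivered", inside a relative clause.
The relative pronoun is "that" (word 11); it is bound by the head noun immediately before it.
Its filler is the head noun "engine", at word 10.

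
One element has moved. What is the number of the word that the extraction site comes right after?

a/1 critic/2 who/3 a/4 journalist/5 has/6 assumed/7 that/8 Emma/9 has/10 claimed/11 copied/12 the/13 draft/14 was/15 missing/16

The displaced element is "a critic" (word 2).
It is linked across 2 clause boundaries (that → Ø).
It functions as the subject of "copied", so the gap sits immediately after word 11 ("claimed").
Base order: A journalist has assumed that Emma has claimed a critic copied the draft.

11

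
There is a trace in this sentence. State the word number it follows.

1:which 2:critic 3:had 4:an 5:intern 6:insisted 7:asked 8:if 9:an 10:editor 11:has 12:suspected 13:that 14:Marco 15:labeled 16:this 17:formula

The displaced element is "which critic" (word 2).
It is linked across 1 clause boundary (Ø).
It functions as the subject of "asked", so the gap sits immediately after word 6 ("insisted").
Base order: An intern had insisted which critic asked if an editor has suspected that Marco labeled this formula.

6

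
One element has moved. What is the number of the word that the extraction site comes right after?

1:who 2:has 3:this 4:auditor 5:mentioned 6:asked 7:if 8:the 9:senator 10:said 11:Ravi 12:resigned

5

The displaced element is "who" (word 1).
It is linked across 1 clause boundary (Ø).
It functions as the subject of "asked", so the gap sits immediately after word 5 ("mentioned").
Base order: This auditor has mentioned that who asked if the senator said Ravi resigned.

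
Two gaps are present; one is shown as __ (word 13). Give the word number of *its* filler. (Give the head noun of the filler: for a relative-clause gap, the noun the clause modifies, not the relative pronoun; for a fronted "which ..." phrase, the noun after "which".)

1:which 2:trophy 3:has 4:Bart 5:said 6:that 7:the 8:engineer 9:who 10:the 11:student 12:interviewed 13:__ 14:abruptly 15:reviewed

8

The marked gap is inside the relative clause, the direct object of "interviewed".
Its filler is the head noun "engineer" (via "who"), at word 8.
(The other dependency links word 2 to a gap after word 15.)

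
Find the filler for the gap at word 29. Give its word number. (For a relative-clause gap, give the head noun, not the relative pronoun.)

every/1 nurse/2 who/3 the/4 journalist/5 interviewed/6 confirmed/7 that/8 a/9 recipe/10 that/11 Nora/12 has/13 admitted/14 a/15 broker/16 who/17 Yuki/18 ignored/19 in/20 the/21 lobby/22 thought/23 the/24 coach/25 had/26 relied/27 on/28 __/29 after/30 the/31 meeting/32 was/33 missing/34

The gap at 29 is the prepositional object of "relied", inside a relative clause.
The relative pronoun is "that" (word 11); it is bound by the head noun immediately before it.
Its filler is the head noun "recipe", at word 10.

10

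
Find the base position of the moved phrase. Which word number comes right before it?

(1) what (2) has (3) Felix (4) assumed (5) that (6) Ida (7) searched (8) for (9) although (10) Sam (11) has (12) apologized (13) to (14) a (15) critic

8

The displaced element is "what" (word 1).
It is linked across 1 clause boundary (that).
It functions as the object of the preposition "for" of "searched", so the gap sits immediately after word 8 ("for").
Base order: Felix has assumed that Ida searched for what although Sam has apologized to a critic.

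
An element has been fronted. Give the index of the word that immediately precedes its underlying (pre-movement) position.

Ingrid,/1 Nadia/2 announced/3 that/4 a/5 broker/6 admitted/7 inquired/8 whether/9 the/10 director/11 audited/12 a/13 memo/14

The displaced element is "Ingrid" (word 1).
It is linked across 2 clause boundaries (that → Ø).
It functions as the subject of "inquired", so the gap sits immediately after word 7 ("admitted").
Base order: Nadia announced that a broker admitted that Ingrid inquired whether the director audited a memo.

7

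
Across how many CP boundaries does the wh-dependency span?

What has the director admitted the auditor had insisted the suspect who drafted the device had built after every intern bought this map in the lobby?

2

"what" is extracted from the object of "built".
Boundaries crossed, outermost first: [Ø], [Ø] — 2 in total.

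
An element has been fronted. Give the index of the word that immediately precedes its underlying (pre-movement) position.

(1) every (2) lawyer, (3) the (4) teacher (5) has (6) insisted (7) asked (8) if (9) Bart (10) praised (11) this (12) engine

The displaced element is "every lawyer" (word 2).
It is linked across 1 clause boundary (Ø).
It functions as the subject of "asked", so the gap sits immediately after word 6 ("insisted").
Base order: The teacher has insisted every lawyer asked if Bart praised this engine.

6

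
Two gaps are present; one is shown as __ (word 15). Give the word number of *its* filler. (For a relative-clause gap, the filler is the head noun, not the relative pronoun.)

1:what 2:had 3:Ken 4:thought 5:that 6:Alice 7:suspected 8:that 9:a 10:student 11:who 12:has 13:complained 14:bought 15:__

The marked gap is the direct object of "bought".
Its filler is the fronted wh-phrase "what", at word 1.
(The other dependency links word 10 to a gap after word 11.)

1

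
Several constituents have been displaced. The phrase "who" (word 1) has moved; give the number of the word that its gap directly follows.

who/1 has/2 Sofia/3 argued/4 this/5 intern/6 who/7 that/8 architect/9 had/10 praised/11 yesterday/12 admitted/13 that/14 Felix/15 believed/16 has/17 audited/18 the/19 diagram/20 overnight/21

The displaced element is "who" (word 1).
It is linked across 3 clause boundaries (Ø → that → Ø).
It functions as the subject of "audited", so the gap sits immediately after word 16 ("believed").
Base order: Sofia has argued this intern who that architect had praised yesterday admitted that Felix believed that who has audited the diagram overnight.

16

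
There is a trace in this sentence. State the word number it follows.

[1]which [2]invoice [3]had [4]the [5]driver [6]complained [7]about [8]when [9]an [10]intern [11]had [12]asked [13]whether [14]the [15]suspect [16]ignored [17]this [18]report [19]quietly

The displaced element is "which invoice" (word 2).
It functions as the object of the preposition "about" of "complained", so the gap sits immediately after word 7 ("about").
Base order: The driver had complained about which invoice when an intern had asked whether the suspect ignored this report quietly.

7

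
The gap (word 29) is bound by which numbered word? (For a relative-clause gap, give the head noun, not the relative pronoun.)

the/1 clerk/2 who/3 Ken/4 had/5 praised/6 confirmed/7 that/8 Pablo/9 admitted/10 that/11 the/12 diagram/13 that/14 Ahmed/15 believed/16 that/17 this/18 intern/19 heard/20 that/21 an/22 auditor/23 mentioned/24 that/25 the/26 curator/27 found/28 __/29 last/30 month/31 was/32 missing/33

13

The gap at 29 is the object of "found", inside a relative clause.
The relative pronoun is "that" (word 14); it is bound by the head noun immediately before it.
Its filler is the head noun "diagram", at word 13.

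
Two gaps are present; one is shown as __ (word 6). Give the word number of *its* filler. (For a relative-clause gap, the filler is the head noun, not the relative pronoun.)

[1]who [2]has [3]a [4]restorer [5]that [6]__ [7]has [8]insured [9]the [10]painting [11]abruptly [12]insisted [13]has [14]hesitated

4

The marked gap is inside the relative clause, the subject of "insured".
Its filler is the head noun "restorer" (via "that"), at word 4.
(The other dependency links word 1 to a gap after word 12.)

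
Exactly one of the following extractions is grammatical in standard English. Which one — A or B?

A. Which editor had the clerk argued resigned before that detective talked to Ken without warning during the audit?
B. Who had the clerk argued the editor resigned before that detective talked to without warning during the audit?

A

In B, the wh-phrase is extracted from inside an adjunct island (introduced by "before"), which blocks movement.
In A, the extraction path crosses only that-complement boundaries, which are transparent.
So A is grammatical.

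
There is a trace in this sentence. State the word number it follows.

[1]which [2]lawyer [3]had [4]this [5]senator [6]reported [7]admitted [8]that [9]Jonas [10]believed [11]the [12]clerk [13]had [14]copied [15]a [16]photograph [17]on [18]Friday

The displaced element is "which lawyer" (word 2).
It is linked across 1 clause boundary (Ø).
It functions as the subject of "admitted", so the gap sits immediately after word 6 ("reported").
Base order: This senator had reported which lawyer admitted that Jonas believed the clerk had copied a photograph on Friday.

6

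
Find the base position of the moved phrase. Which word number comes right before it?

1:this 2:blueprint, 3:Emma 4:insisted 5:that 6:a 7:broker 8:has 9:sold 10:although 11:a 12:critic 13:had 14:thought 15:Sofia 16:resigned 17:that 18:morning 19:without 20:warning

The displaced element is "this blueprint" (word 2).
It is linked across 1 clause boundary (that).
It functions as the direct object of "sold", so the gap sits immediately after word 9 ("sold").
Base order: Emma insisted that a broker has sold this blueprint although a critic had thought Sofia resigned that morning without warning.

9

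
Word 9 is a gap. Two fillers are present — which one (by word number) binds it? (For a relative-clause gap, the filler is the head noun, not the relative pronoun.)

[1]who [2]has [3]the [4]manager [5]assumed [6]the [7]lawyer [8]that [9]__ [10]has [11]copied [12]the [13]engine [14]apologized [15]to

7

The marked gap is inside the relative clause, the subject of "copied".
Its filler is the head noun "lawyer" (via "that"), at word 7.
(The other dependency links word 1 to a gap after word 15.)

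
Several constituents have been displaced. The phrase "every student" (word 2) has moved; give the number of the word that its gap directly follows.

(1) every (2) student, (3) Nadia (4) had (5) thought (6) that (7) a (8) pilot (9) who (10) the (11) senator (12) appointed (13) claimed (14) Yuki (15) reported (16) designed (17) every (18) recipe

15

The displaced element is "every student" (word 2).
It is linked across 3 clause boundaries (that → Ø → Ø).
It functions as the subject of "designed", so the gap sits immediately after word 15 ("reported").
Base order: Nadia had thought that a pilot who the senator appointed claimed Yuki reported that every student designed every recipe.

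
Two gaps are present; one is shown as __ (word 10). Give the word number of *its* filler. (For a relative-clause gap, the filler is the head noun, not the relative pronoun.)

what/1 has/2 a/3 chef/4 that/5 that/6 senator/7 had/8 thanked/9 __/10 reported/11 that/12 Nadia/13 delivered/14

The marked gap is inside the relative clause, the direct object of "thanked".
Its filler is the head noun "chef" (via "that"), at word 4.
(The other dependency links word 1 to a gap after word 14.)

4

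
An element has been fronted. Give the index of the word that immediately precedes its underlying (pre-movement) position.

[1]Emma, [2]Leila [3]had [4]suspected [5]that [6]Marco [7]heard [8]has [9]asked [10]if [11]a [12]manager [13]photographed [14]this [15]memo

The displaced element is "Emma" (word 1).
It is linked across 2 clause boundaries (that → Ø).
It functions as the subject of "asked", so the gap sits immediately after word 7 ("heard").
Base order: Leila had suspected that Marco heard Emma has asked if a manager photographed this memo.

7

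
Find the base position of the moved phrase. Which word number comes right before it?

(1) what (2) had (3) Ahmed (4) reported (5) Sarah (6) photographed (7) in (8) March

6

The displaced element is "what" (word 1).
It is linked across 1 clause boundary (Ø).
It functions as the direct object of "photographed", so the gap sits immediately after word 6 ("photographed").
Base order: Ahmed had reported Sarah photographed what in March.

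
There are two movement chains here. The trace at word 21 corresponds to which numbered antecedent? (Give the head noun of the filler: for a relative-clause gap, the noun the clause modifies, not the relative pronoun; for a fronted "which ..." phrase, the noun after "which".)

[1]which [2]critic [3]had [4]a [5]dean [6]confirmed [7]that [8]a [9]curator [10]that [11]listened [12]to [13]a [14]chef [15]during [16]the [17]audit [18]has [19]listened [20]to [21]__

The marked gap is the object of the preposition "to" of "listened".
Its filler is the fronted wh-phrase "which critic", at word 2.
(The other dependency links word 9 to a gap after word 10.)

2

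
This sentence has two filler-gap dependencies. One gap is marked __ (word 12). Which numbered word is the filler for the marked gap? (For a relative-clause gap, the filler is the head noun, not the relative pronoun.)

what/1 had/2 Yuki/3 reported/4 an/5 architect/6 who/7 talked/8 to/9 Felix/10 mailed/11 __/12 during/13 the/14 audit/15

1

The marked gap is the direct object of "mailed".
Its filler is the fronted wh-phrase "what", at word 1.
(The other dependency links word 6 to a gap after word 7.)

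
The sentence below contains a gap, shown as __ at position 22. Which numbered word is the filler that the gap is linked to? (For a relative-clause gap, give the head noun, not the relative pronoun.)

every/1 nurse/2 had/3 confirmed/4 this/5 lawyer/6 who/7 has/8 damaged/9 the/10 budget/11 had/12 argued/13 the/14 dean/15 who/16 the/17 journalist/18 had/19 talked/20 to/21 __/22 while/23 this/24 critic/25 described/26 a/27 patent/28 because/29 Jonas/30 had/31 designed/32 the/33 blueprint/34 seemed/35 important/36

The gap at 22 is the prepositional object of "talked", inside a relative clause.
The relative pronoun is "who" (word 16); it is bound by the head noun immediately before it.
Its filler is the head noun "dean", at word 15.

15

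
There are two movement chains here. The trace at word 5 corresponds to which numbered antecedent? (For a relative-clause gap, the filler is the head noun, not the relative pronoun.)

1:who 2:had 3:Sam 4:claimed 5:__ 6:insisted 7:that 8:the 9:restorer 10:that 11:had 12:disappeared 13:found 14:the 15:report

The marked gap is the subject of "insisted".
Its filler is the fronted wh-phrase "who", at word 1.
(The other dependency links word 9 to a gap after word 10.)

1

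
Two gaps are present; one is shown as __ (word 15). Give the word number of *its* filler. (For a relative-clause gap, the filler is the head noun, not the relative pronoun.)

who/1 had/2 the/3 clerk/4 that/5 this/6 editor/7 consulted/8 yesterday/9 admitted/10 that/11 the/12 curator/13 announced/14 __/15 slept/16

1

The marked gap is the subject of "slept".
Its filler is the fronted wh-phrase "who", at word 1.
(The other dependency links word 4 to a gap after word 8.)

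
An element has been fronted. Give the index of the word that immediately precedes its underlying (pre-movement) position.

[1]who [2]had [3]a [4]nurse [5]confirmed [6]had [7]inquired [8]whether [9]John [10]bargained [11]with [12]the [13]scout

The displaced element is "who" (word 1).
It is linked across 1 clause boundary (Ø).
It functions as the subject of "inquired", so the gap sits immediately after word 5 ("confirmed").
Base order: A nurse had confirmed that who had inquired whether John bargained with the scout.

5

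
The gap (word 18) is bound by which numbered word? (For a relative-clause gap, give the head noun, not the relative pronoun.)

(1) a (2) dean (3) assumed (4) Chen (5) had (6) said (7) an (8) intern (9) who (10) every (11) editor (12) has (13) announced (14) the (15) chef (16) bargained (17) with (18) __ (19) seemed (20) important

The gap at 18 is the prepositional object of "bargained", inside a relative clause.
The relative pronoun is "who" (word 9); it is bound by the head noun immediately before it.
Its filler is the head noun "intern", at word 8.

8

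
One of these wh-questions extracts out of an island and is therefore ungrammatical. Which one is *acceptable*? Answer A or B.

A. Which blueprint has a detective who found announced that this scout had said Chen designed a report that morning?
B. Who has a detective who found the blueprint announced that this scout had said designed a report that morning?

In A, the wh-phrase is extracted from inside a complex-NP island (relative clause) (introduced by "who"), which blocks movement.
In B, the extraction path crosses only that-complement boundaries, which are transparent.
So B is grammatical.

B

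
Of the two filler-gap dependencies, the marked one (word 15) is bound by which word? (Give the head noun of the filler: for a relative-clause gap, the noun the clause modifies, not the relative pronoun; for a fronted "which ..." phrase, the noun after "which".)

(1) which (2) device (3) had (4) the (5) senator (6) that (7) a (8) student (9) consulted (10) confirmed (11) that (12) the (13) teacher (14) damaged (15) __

2

The marked gap is the direct object of "damaged".
Its filler is the fronted wh-phrase "which device", at word 2.
(The other dependency links word 5 to a gap after word 9.)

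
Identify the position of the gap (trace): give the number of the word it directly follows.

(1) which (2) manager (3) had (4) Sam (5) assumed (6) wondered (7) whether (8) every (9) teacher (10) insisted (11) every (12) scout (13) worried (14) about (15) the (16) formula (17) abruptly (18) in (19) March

5

The displaced element is "which manager" (word 2).
It is linked across 1 clause boundary (Ø).
It functions as the subject of "wondered", so the gap sits immediately after word 5 ("assumed").
Base order: Sam had assumed that which manager wondered whether every teacher insisted every scout worried about the formula abruptly in March.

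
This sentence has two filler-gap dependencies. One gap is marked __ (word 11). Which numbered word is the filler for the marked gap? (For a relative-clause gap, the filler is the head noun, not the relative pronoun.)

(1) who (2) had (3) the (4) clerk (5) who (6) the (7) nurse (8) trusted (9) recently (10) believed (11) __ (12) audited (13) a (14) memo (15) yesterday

1

The marked gap is the subject of "audited".
Its filler is the fronted wh-phrase "who", at word 1.
(The other dependency links word 4 to a gap after word 8.)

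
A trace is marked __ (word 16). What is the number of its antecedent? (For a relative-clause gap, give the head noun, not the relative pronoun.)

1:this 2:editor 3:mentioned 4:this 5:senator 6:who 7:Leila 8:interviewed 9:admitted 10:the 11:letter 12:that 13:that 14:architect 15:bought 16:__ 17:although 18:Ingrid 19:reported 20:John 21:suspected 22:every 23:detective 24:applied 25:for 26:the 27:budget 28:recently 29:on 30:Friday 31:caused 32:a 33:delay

The gap at 16 is the object of "bought", inside a relative clause.
The relative pronoun is "that" (word 12); it is bound by the head noun immediately before it.
Its filler is the head noun "letter", at word 11.

11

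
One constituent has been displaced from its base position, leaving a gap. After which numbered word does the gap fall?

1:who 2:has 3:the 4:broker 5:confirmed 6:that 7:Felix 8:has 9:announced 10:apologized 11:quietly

9

The displaced element is "who" (word 1).
It is linked across 2 clause boundaries (that → Ø).
It functions as the subject of "apologized", so the gap sits immediately after word 9 ("announced").
Base order: The broker has confirmed that Felix has announced that who apologized quietly.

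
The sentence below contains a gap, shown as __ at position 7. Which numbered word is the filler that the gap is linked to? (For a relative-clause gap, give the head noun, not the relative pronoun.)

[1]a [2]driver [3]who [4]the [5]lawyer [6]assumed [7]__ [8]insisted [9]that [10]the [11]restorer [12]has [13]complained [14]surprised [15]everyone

The gap at 7 is the subject of "insisted", inside a relative clause.
The relative pronoun is "who" (word 3); it is bound by the head noun immediately before it.
Its filler is the head noun "driver", at word 2.

2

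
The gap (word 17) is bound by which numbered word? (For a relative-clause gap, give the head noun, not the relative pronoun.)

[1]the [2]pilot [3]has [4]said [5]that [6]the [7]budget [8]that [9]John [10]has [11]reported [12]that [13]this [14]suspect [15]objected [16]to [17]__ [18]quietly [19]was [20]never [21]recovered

7

The gap at 17 is the prepositional object of "objected", inside a relative clause.
The relative pronoun is "that" (word 8); it is bound by the head noun immediately before it.
Its filler is the head noun "budget", at word 7.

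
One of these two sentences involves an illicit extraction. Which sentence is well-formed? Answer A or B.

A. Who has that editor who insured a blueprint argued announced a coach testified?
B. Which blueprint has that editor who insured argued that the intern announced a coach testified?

A

In B, the wh-phrase is extracted from inside a complex-NP island (relative clause) (introduced by "who"), which blocks movement.
In A, the extraction path crosses only that-complement boundaries, which are transparent.
So A is grammatical.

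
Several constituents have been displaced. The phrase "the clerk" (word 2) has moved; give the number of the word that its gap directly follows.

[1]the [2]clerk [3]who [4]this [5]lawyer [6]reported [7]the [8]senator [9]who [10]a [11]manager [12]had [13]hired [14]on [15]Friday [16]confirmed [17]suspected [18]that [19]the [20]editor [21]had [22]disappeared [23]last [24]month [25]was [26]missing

The displaced element is "the clerk" (word 2).
It is linked across 2 clause boundaries (Ø → Ø).
It functions as the subject of "suspected", so the gap sits immediately after word 16 ("confirmed").
Base order: This lawyer reported the senator who a manager had hired on Friday confirmed that the clerk suspected that the editor had disappeared last month.

16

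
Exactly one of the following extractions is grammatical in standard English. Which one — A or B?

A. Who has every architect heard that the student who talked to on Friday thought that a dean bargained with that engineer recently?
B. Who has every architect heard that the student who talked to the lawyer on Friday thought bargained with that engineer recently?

B

In A, the wh-phrase is extracted from inside a complex-NP island (relative clause) (introduced by "who"), which blocks movement.
In B, the extraction path crosses only that-complement boundaries, which are transparent.
So B is grammatical.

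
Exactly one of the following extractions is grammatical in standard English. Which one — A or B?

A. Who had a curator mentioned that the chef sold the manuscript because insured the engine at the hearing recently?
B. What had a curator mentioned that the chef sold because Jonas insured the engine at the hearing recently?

In A, the wh-phrase is extracted from inside an adjunct island (introduced by "because"), which blocks movement.
In B, the extraction path crosses only that-complement boundaries, which are transparent.
So B is grammatical.

B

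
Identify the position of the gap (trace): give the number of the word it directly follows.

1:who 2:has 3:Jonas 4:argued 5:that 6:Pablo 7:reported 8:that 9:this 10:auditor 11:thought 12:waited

11

The displaced element is "who" (word 1).
It is linked across 3 clause boundaries (that → that → Ø).
It functions as the subject of "waited", so the gap sits immediately after word 11 ("thought").
Base order: Jonas has argued that Pablo reported that this auditor thought that who waited.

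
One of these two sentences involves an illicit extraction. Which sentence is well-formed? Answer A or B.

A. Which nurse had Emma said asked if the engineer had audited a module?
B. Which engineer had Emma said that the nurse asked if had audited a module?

In B, the wh-phrase is extracted from inside a wh-island (introduced by "if"), which blocks movement.
In A, the extraction path crosses only that-complement boundaries, which are transparent.
So A is grammatical.

A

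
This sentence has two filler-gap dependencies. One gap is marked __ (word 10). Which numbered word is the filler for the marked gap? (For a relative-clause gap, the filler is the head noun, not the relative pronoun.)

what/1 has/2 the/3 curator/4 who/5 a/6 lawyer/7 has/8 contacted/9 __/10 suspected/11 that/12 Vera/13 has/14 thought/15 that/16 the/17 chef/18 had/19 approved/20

The marked gap is inside the relative clause, the direct object of "contacted".
Its filler is the head noun "curator" (via "who"), at word 4.
(The other dependency links word 1 to a gap after word 20.)

4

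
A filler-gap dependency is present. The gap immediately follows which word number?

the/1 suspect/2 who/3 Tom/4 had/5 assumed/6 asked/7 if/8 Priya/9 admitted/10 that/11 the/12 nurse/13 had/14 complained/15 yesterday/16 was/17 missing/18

6

The displaced element is "the suspect" (word 2).
It is linked across 1 clause boundary (Ø).
It functions as the subject of "asked", so the gap sits immediately after word 6 ("assumed").
Base order: Tom had assumed the suspect asked if Priya admitted that the nurse had complained yesterday.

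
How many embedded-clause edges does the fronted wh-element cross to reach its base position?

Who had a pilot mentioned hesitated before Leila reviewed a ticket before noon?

1

"who" is extracted from the subject of "hesitated".
Boundaries crossed, outermost first: [Ø] — 1 in total.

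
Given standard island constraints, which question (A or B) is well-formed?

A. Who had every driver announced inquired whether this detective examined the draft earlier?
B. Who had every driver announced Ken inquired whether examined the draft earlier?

In B, the wh-phrase is extracted from inside a wh-island (introduced by "whether"), which blocks movement.
In A, the extraction path crosses only that-complement boundaries, which are transparent.
So A is grammatical.

A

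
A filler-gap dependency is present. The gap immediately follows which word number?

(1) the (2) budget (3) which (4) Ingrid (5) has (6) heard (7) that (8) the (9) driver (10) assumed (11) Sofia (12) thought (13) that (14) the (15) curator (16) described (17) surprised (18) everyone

The displaced element is "the budget" (word 2).
It is linked across 3 clause boundaries (that → Ø → that).
It functions as the direct object of "described", so the gap sits immediately after word 16 ("described").
Base order: Ingrid has heard that the driver assumed Sofia thought that the curator described the budget.

16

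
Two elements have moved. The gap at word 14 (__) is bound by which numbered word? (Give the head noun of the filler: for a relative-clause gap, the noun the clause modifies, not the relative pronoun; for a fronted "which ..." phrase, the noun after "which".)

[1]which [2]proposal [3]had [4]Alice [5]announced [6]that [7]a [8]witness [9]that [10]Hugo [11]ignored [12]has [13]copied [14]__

2

The marked gap is the direct object of "copied".
Its filler is the fronted wh-phrase "which proposal", at word 2.
(The other dependency links word 8 to a gap after word 11.)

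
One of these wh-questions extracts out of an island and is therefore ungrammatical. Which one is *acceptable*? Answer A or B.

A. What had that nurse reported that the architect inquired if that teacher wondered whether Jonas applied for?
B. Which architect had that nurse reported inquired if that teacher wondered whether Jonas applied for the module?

B

In A, the wh-phrase is extracted from inside a wh-island (introduced by "if"), which blocks movement.
In B, the extraction path crosses only that-complement boundaries, which are transparent.
So B is grammatical.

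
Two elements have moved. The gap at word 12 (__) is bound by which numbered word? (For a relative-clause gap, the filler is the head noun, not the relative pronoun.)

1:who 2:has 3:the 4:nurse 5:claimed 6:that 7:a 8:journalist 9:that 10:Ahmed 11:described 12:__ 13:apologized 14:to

8

The marked gap is inside the relative clause, the direct object of "described".
Its filler is the head noun "journalist" (via "that"), at word 8.
(The other dependency links word 1 to a gap after word 14.)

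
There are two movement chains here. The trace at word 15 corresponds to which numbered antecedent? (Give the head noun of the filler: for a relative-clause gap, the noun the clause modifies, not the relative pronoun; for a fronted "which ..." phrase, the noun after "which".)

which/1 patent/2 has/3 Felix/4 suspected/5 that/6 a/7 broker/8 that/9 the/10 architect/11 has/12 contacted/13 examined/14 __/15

2

The marked gap is the direct object of "examined".
Its filler is the fronted wh-phrase "which patent", at word 2.
(The other dependency links word 8 to a gap after word 13.)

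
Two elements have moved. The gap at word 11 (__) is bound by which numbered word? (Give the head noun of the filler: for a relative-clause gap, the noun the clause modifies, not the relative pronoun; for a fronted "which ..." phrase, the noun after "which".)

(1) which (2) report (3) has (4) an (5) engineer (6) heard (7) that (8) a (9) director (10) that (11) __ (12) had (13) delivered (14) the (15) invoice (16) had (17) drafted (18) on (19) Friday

9

The marked gap is inside the relative clause, the subject of "delivered".
Its filler is the head noun "director" (via "that"), at word 9.
(The other dependency links word 2 to a gap after word 17.)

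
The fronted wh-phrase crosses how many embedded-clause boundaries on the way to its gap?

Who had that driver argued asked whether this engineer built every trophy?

1

"who" is extracted from the subject of "asked".
Boundaries crossed, outermost first: [Ø] — 1 in total.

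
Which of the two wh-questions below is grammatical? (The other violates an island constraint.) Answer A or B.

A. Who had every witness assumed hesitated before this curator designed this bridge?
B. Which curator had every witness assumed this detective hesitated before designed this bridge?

A

In B, the wh-phrase is extracted from inside an adjunct island (introduced by "before"), which blocks movement.
In A, the extraction path crosses only that-complement boundaries, which are transparent.
So A is grammatical.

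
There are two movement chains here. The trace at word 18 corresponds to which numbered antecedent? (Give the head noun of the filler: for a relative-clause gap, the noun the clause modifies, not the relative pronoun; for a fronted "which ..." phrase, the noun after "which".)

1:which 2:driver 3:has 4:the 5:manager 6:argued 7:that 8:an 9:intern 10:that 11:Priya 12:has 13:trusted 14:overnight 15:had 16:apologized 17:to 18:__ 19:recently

2

The marked gap is the object of the preposition "to" of "apologized".
Its filler is the fronted wh-phrase "which driver", at word 2.
(The other dependency links word 9 to a gap after word 13.)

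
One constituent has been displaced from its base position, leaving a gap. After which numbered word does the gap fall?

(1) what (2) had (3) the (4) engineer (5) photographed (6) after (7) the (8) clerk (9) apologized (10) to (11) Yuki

5

The displaced element is "what" (word 1).
It functions as the direct object of "photographed", so the gap sits immediately after word 5 ("photographed").
Base order: The engineer had photographed what after the clerk apologized to Yuki.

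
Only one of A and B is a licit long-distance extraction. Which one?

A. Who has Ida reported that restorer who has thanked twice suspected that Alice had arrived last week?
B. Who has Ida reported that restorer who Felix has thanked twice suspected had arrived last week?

In A, the wh-phrase is extracted from inside a complex-NP island (relative clause) (introduced by "who"), which blocks movement.
In B, the extraction path crosses only that-complement boundaries, which are transparent.
So B is grammatical.

B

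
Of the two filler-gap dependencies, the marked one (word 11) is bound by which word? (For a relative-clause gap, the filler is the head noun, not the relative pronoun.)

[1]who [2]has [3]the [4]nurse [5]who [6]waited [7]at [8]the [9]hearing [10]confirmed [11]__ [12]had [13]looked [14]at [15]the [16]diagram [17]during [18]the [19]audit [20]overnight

1

The marked gap is the subject of "looked".
Its filler is the fronted wh-phrase "who", at word 1.
(The other dependency links word 4 to a gap after word 5.)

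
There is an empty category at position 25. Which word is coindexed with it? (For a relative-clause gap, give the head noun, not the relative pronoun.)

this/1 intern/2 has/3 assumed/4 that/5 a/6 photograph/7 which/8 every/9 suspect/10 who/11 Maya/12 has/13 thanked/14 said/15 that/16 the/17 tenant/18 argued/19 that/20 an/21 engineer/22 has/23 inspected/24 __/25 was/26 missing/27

7

The gap at 25 is the object of "inspected", inside a relative clause.
The relative pronoun is "which" (word 8); it is bound by the head noun immediately before it.
Its filler is the head noun "photograph", at word 7.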